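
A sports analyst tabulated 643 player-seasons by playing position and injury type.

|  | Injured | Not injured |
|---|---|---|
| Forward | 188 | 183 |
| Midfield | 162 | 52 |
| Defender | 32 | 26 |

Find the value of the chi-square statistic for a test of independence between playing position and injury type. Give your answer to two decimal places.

Row totals: 371, 214, 58. Column totals: 382, 261. Grand total N = 643.
Expected counts (row total × column total / N):
  Forward, Injured: 371×382/643 = 220.4075
  Forward, Not injured: 371×261/643 = 150.5925
  Midfield, Injured: 214×382/643 = 127.1353
  Midfield, Not injured: 214×261/643 = 86.8647
  Defender, Injured: 58×382/643 = 34.4572
  Defender, Not injured: 58×261/643 = 23.5428
Contributions (O − E)²/E:
  (188 − 220.4075)²/220.4075 = 4.7650
  (183 − 150.5925)²/150.5925 = 6.9741
  (162 − 127.1353)²/127.1353 = 9.5611
  (52 − 86.8647)²/86.8647 = 13.9936
  (32 − 34.4572)²/34.4572 = 0.1752
  (26 − 23.5428)²/23.5428 = 0.2565
χ² = 4.7650 + 6.9741 + 9.5611 + 13.9936 + 0.1752 + 0.2565 = 35.73

35.73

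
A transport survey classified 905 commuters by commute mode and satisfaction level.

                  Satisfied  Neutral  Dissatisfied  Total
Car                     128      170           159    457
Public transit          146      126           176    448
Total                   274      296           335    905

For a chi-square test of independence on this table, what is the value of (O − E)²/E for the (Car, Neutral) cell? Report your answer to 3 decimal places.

Row total (Car) = 457; column total (Neutral) = 296; N = 905.
Expected count E = 457 × 296 / 905 = 149.4718.
Contribution = (O − E)²/E = (170 − 149.4718)² / 149.4718 = 2.819.

2.819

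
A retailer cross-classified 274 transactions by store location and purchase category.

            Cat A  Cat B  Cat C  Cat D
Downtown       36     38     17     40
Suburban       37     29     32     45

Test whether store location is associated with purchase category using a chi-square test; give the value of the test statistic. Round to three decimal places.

Row totals: 131, 143. Column totals: 73, 67, 49, 85. Grand total N = 274.
Expected counts (row total × column total / N):
  Downtown, Cat A: 131×73/274 = 34.9015
  Downtown, Cat B: 131×67/274 = 32.0328
  Downtown, Cat C: 131×49/274 = 23.4270
  Downtown, Cat D: 131×85/274 = 40.6387
  Suburban, Cat A: 143×73/274 = 38.0985
  Suburban, Cat B: 143×67/274 = 34.9672
  Suburban, Cat C: 143×49/274 = 25.5730
  Suburban, Cat D: 143×85/274 = 44.3613
Contributions (O − E)²/E:
  (36 − 34.9015)²/34.9015 = 0.0346
  (38 − 32.0328)²/32.0328 = 1.1116
  (17 − 23.4270)²/23.4270 = 1.7632
  (40 − 40.6387)²/40.6387 = 0.0100
  (37 − 38.0985)²/38.0985 = 0.0317
  (29 − 34.9672)²/34.9672 = 1.0183
  (32 − 25.5730)²/25.5730 = 1.6152
  (45 − 44.3613)²/44.3613 = 0.0092
χ² = 0.0346 + 1.1116 + 1.7632 + 0.0100 + 0.0317 + 1.0183 + 1.6152 + 0.0092 = 5.594

5.594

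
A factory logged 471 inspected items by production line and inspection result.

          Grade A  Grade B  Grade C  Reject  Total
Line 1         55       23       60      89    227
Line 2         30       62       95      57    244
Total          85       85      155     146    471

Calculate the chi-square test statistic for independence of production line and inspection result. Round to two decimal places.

Grand total N = 471.
Expected counts (row total × column total / N):
  Line 1, Grade A: 227×85/471 = 40.966
  Line 1, Grade B: 227×85/471 = 40.966
  Line 1, Grade C: 227×155/471 = 74.703
  Line 1, Reject: 227×146/471 = 70.365
  Line 2, Grade A: 244×85/471 = 44.034
  Line 2, Grade B: 244×85/471 = 44.034
  Line 2, Grade C: 244×155/471 = 80.297
  Line 2, Reject: 244×146/471 = 75.635
Contributions (O − E)²/E:
  (55 − 40.966)²/40.966 = 4.8077
  (23 − 40.966)²/40.966 = 7.8791
  (60 − 74.703)²/74.703 = 2.8938
  (89 − 70.365)²/70.365 = 4.9352
  (30 − 44.034)²/44.034 = 4.4728
  (62 − 44.034)²/44.034 = 7.3302
  (95 − 80.297)²/80.297 = 2.6922
  (57 − 75.635)²/75.635 = 4.5913
χ² = 4.8077 + 7.8791 + 2.8938 + 4.9352 + 4.4728 + 7.3302 + 2.6922 + 4.5913 = 39.60

39.60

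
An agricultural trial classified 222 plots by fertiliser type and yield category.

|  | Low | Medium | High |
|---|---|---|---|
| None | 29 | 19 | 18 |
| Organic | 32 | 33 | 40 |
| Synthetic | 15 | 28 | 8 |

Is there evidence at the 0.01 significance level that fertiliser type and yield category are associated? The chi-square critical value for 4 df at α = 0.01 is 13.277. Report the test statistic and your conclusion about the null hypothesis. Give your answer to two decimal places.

Row totals: 66, 105, 51. Column totals: 76, 80, 66. Grand total N = 222.
Expected counts (row total × column total / N):
  None, Low: 66×76/222 = 22.595
  None, Medium: 66×80/222 = 23.784
  None, High: 66×66/222 = 19.622
  Organic, Low: 105×76/222 = 35.946
  Organic, Medium: 105×80/222 = 37.838
  Organic, High: 105×66/222 = 31.216
  Synthetic, Low: 51×76/222 = 17.459
  Synthetic, Medium: 51×80/222 = 18.378
  Synthetic, High: 51×66/222 = 15.162
Contributions (O − E)²/E:
  (29 − 22.595)²/22.595 = 1.8156
  (19 − 23.784)²/23.784 = 0.9623
  (18 − 19.622)²/19.622 = 0.1341
  (32 − 35.946)²/35.946 = 0.4332
  (33 − 37.838)²/37.838 = 0.6186
  (40 − 31.216)²/31.216 = 2.4718
  (15 − 17.459)²/17.459 = 0.3463
  (28 − 18.378)²/18.378 = 5.0377
  (8 − 15.162)²/15.162 = 3.3831
χ² = 1.8156 + 0.9623 + 0.1341 + 0.4332 + 0.6186 + 2.4718 + 0.3463 + 5.0377 + 3.3831 = 15.20
df = (3−1)(3−1) = 4. Since 15.20 > 13.277, reject the null hypothesis of independence at α = 0.01.

15.20; reject H₀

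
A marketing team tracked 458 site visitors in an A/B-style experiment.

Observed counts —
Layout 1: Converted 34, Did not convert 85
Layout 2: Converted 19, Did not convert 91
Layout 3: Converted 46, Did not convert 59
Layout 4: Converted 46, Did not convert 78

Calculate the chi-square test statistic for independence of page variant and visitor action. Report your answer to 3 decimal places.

Row totals: 119, 110, 105, 124. Column totals: 145, 313. Grand total N = 458.
Expected counts (row total × column total / N):
  Layout 1, Converted: 119×145/458 = 37.6747
  Layout 1, Did not convert: 119×313/458 = 81.3253
  Layout 2, Converted: 110×145/458 = 34.8253
  Layout 2, Did not convert: 110×313/458 = 75.1747
  Layout 3, Converted: 105×145/458 = 33.2424
  Layout 3, Did not convert: 105×313/458 = 71.7576
  Layout 4, Converted: 124×145/458 = 39.2576
  Layout 4, Did not convert: 124×313/458 = 84.7424
Contributions (O − E)²/E:
  (34 − 37.6747)²/37.6747 = 0.3584
  (85 − 81.3253)²/81.3253 = 0.1660
  (19 − 34.8253)²/34.8253 = 7.1913
  (91 − 75.1747)²/75.1747 = 3.3314
  (46 − 33.2424)²/33.2424 = 4.8960
  (59 − 71.7576)²/71.7576 = 2.2681
  (46 − 39.2576)²/39.2576 = 1.1580
  (78 − 84.7424)²/84.7424 = 0.5364
χ² = 0.3584 + 0.1660 + 7.1913 + 3.3314 + 4.8960 + 2.2681 + 1.1580 + 0.5364 = 19.906

19.906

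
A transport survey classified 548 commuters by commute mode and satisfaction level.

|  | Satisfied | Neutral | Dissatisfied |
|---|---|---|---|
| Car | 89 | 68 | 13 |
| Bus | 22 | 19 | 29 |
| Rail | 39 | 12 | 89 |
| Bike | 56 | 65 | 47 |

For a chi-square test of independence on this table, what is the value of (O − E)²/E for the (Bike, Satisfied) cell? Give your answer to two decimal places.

0.81

Row total (Bike) = 168; column total (Satisfied) = 206; N = 548.
Expected count E = 168 × 206 / 548 = 63.153.
Contribution = (O − E)²/E = (56 − 63.153)² / 63.153 = 0.81.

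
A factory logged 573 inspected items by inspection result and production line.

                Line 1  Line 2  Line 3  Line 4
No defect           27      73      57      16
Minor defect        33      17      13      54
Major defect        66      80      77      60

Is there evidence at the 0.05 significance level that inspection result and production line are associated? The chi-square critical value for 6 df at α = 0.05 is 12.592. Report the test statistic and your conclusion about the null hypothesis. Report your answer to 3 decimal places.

79.811; reject H₀

Row totals: 173, 117, 283. Column totals: 126, 170, 147, 130. Grand total N = 573.
Expected counts (row total × column total / N):
  No defect, Line 1: 173×126/573 = 38.0419
  No defect, Line 2: 173×170/573 = 51.3264
  No defect, Line 3: 173×147/573 = 44.3822
  No defect, Line 4: 173×130/573 = 39.2496
  Minor defect, Line 1: 117×126/573 = 25.7277
  Minor defect, Line 2: 117×170/573 = 34.7120
  Minor defect, Line 3: 117×147/573 = 30.0157
  Minor defect, Line 4: 117×130/573 = 26.5445
  Major defect, Line 1: 283×126/573 = 62.2304
  Major defect, Line 2: 283×170/573 = 83.9616
  Major defect, Line 3: 283×147/573 = 72.6021
  Major defect, Line 4: 283×130/573 = 64.2059
Contributions (O − E)²/E:
  (27 − 38.0419)²/38.0419 = 3.2050
  (73 − 51.3264)²/51.3264 = 9.1521
  (57 − 44.3822)²/44.3822 = 3.5872
  (16 − 39.2496)²/39.2496 = 13.7720
  (33 − 25.7277)²/25.7277 = 2.0556
  (17 − 34.7120)²/34.7120 = 9.0377
  (13 − 30.0157)²/30.0157 = 9.6461
  (54 − 26.5445)²/26.5445 = 28.3978
  (66 − 62.2304)²/62.2304 = 0.2283
  (80 − 83.9616)²/83.9616 = 0.1869
  (77 − 72.6021)²/72.6021 = 0.2664
  (60 − 64.2059)²/64.2059 = 0.2755
χ² = 3.2050 + 9.1521 + 3.5872 + 13.7720 + 2.0556 + 9.0377 + 9.6461 + 28.3978 + 0.2283 + 0.1869 + 0.2664 + 0.2755 = 79.811
df = (3−1)(4−1) = 6. Since 79.811 > 12.592, reject the null hypothesis of independence at α = 0.05.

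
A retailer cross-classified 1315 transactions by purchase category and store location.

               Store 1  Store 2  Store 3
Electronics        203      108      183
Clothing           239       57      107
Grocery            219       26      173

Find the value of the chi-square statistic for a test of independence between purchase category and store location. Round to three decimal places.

66.981

Row totals: 494, 403, 418. Column totals: 661, 191, 463. Grand total N = 1315.
Expected counts (row total × column total / N):
  Electronics, Store 1: 494×661/1315 = 248.3148
  Electronics, Store 2: 494×191/1315 = 71.7521
  Electronics, Store 3: 494×463/1315 = 173.9331
  Clothing, Store 1: 403×661/1315 = 202.5726
  Clothing, Store 2: 403×191/1315 = 58.5346
  Clothing, Store 3: 403×463/1315 = 141.8928
  Grocery, Store 1: 418×661/1315 = 210.1125
  Grocery, Store 2: 418×191/1315 = 60.7133
  Grocery, Store 3: 418×463/1315 = 147.1741
Contributions (O − E)²/E:
  (203 − 248.3148)²/248.3148 = 8.2695
  (108 − 71.7521)²/71.7521 = 18.3118
  (183 − 173.9331)²/173.9331 = 0.4726
  (239 − 202.5726)²/202.5726 = 6.5505
  (57 − 58.5346)²/58.5346 = 0.0402
  (107 − 141.8928)²/141.8928 = 8.5805
  (219 − 210.1125)²/210.1125 = 0.3759
  (26 − 60.7133)²/60.7133 = 19.8476
  (173 − 147.1741)²/147.1741 = 4.5319
χ² = 8.2695 + 18.3118 + 0.4726 + 6.5505 + 0.0402 + 8.5805 + 0.3759 + 19.8476 + 4.5319 = 66.981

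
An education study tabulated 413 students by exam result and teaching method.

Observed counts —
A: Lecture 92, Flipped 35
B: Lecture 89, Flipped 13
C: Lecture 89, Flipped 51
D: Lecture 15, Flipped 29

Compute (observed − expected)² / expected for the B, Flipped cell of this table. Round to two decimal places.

Row total (B) = 102; column total (Flipped) = 128; N = 413.
Expected count E = 102 × 128 / 413 = 31.613.
Contribution = (O − E)²/E = (13 − 31.613)² / 31.613 = 10.96.

10.96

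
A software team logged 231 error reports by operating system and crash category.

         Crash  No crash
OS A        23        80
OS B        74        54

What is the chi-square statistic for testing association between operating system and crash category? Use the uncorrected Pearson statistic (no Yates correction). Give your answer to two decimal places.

29.50

Row totals: 103, 128. Column totals: 97, 134. Grand total N = 231.
Expected counts (row total × column total / N):
  OS A, Crash: 103×97/231 = 43.251
  OS A, No crash: 103×134/231 = 59.749
  OS B, Crash: 128×97/231 = 53.749
  OS B, No crash: 128×134/231 = 74.251
Contributions (O − E)²/E:
  (23 − 43.251)²/43.251 = 9.4819
  (80 − 59.749)²/59.749 = 6.8638
  (74 − 53.749)²/53.749 = 7.6300
  (54 − 74.251)²/74.251 = 5.5232
χ² = 9.4819 + 6.8638 + 7.6300 + 5.5232 = 29.50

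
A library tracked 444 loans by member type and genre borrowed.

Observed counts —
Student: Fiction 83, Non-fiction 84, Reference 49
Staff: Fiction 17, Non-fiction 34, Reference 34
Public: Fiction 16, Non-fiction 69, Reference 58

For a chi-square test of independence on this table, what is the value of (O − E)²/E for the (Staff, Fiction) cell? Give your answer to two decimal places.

1.22

Row total (Staff) = 85; column total (Fiction) = 116; N = 444.
Expected count E = 85 × 116 / 444 = 22.207.
Contribution = (O − E)²/E = (17 − 22.207)² / 22.207 = 1.22.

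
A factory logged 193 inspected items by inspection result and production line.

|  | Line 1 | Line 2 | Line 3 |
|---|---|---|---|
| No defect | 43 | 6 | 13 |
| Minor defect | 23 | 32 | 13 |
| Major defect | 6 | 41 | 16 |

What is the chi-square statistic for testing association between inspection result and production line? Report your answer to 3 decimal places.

Row totals: 62, 68, 63. Column totals: 72, 79, 42. Grand total N = 193.
Expected counts (row total × column total / N):
  No defect, Line 1: 62×72/193 = 23.1295
  No defect, Line 2: 62×79/193 = 25.3782
  No defect, Line 3: 62×42/193 = 13.4922
  Minor defect, Line 1: 68×72/193 = 25.3679
  Minor defect, Line 2: 68×79/193 = 27.8342
  Minor defect, Line 3: 68×42/193 = 14.7979
  Major defect, Line 1: 63×72/193 = 23.5026
  Major defect, Line 2: 63×79/193 = 25.7876
  Major defect, Line 3: 63×42/193 = 13.7098
Contributions (O − E)²/E:
  (43 − 23.1295)²/23.1295 = 17.0707
  (6 − 25.3782)²/25.3782 = 14.7967
  (13 − 13.4922)²/13.4922 = 0.0180
  (23 − 25.3679)²/25.3679 = 0.2210
  (32 − 27.8342)²/27.8342 = 0.6235
  (13 − 14.7979)²/14.7979 = 0.2184
  (6 − 23.5026)²/23.5026 = 13.0343
  (41 − 25.7876)²/25.7876 = 8.9740
  (16 − 13.7098)²/13.7098 = 0.3826
χ² = 17.0707 + 14.7967 + 0.0180 + 0.2210 + 0.6235 + 0.2184 + 13.0343 + 8.9740 + 0.3826 = 55.339

55.339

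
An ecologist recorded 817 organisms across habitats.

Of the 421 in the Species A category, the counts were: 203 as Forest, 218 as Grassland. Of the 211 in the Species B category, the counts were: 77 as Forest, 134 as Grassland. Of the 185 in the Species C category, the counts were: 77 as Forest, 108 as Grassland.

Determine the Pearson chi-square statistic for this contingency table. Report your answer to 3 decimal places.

Row totals: 421, 211, 185. Column totals: 357, 460. Grand total N = 817.
Expected counts (row total × column total / N):
  Species A, Forest: 421×357/817 = 183.9621
  Species A, Grassland: 421×460/817 = 237.0379
  Species B, Forest: 211×357/817 = 92.1995
  Species B, Grassland: 211×460/817 = 118.8005
  Species C, Forest: 185×357/817 = 80.8384
  Species C, Grassland: 185×460/817 = 104.1616
Contributions (O − E)²/E:
  (203 − 183.9621)²/183.9621 = 1.9702
  (218 − 237.0379)²/237.0379 = 1.5290
  (77 − 92.1995)²/92.1995 = 2.5057
  (134 − 118.8005)²/118.8005 = 1.9446
  (77 − 80.8384)²/80.8384 = 0.1823
  (108 − 104.1616)²/104.1616 = 0.1414
χ² = 1.9702 + 1.5290 + 2.5057 + 1.9446 + 0.1823 + 0.1414 = 8.273

8.273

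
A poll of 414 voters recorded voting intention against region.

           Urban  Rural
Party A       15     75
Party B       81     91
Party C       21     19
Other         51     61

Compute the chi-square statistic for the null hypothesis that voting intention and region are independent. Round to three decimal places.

Row totals: 90, 172, 40, 112. Column totals: 168, 246. Grand total N = 414.
Expected counts (row total × column total / N):
  Party A, Urban: 90×168/414 = 36.5217
  Party A, Rural: 90×246/414 = 53.4783
  Party B, Urban: 172×168/414 = 69.7971
  Party B, Rural: 172×246/414 = 102.2029
  Party C, Urban: 40×168/414 = 16.2319
  Party C, Rural: 40×246/414 = 23.7681
  Other, Urban: 112×168/414 = 45.4493
  Other, Rural: 112×246/414 = 66.5507
Contributions (O − E)²/E:
  (15 − 36.5217)²/36.5217 = 12.6824
  (75 − 53.4783)²/53.4783 = 8.6611
  (81 − 69.7971)²/69.7971 = 1.7981
  (91 − 102.2029)²/102.2029 = 1.2280
  (21 − 16.2319)²/16.2319 = 1.4006
  (19 − 23.7681)²/23.7681 = 0.9565
  (51 − 45.4493)²/45.4493 = 0.6779
  (61 − 66.5507)²/66.5507 = 0.4630
χ² = 12.6824 + 8.6611 + 1.7981 + 1.2280 + 1.4006 + 0.9565 + 0.6779 + 0.4630 = 27.868

27.868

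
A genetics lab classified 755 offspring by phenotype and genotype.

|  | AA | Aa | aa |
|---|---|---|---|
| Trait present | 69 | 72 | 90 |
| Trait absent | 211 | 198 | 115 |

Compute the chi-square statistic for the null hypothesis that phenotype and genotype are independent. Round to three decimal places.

23.730

Row totals: 231, 524. Column totals: 280, 270, 205. Grand total N = 755.
Expected counts (row total × column total / N):
  Trait present, AA: 231×280/755 = 85.6689
  Trait present, Aa: 231×270/755 = 82.6093
  Trait present, aa: 231×205/755 = 62.7219
  Trait absent, AA: 524×280/755 = 194.3311
  Trait absent, Aa: 524×270/755 = 187.3907
  Trait absent, aa: 524×205/755 = 142.2781
Contributions (O − E)²/E:
  (69 − 85.6689)²/85.6689 = 3.2433
  (72 − 82.6093)²/82.6093 = 1.3625
  (90 − 62.7219)²/62.7219 = 11.8634
  (211 − 194.3311)²/194.3311 = 1.4298
  (198 − 187.3907)²/187.3907 = 0.6007
  (115 − 142.2781)²/142.2781 = 5.2299
χ² = 3.2433 + 1.3625 + 11.8634 + 1.4298 + 0.6007 + 5.2299 = 23.730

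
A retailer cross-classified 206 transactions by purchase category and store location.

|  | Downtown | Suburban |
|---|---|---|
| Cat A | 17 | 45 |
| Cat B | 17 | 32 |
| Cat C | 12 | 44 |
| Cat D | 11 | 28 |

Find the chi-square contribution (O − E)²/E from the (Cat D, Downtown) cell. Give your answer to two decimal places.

0.00

Row total (Cat D) = 39; column total (Downtown) = 57; N = 206.
Expected count E = 39 × 57 / 206 = 10.791.
Contribution = (O − E)²/E = (11 − 10.791)² / 10.791 = 0.00.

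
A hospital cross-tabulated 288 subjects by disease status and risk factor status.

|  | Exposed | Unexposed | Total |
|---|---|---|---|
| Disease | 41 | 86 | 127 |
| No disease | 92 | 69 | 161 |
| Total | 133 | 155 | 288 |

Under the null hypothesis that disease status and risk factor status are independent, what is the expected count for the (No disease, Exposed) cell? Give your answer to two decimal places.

74.35

Row total (No disease) = 161; column total (Exposed) = 133; grand total N = 288.
Expected count = (row total × column total) / N = 161 × 133 / 288 = 74.35.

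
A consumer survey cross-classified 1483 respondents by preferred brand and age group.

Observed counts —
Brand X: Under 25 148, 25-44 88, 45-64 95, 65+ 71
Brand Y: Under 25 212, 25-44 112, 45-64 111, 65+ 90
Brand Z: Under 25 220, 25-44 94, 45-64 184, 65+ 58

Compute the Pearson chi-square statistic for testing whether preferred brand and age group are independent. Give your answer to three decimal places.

32.164

Row totals: 402, 525, 556. Column totals: 580, 294, 390, 219. Grand total N = 1483.
Expected counts (row total × column total / N):
  Brand X, Under 25: 402×580/1483 = 157.2218
  Brand X, 25-44: 402×294/1483 = 79.6952
  Brand X, 45-64: 402×390/1483 = 105.7181
  Brand X, 65+: 402×219/1483 = 59.3648
  Brand Y, Under 25: 525×580/1483 = 205.3270
  Brand Y, 25-44: 525×294/1483 = 104.0796
  Brand Y, 45-64: 525×390/1483 = 138.0647
  Brand Y, 65+: 525×219/1483 = 77.5287
  Brand Z, Under 25: 556×580/1483 = 217.4511
  Brand Z, 25-44: 556×294/1483 = 110.2252
  Brand Z, 45-64: 556×390/1483 = 146.2171
  Brand Z, 65+: 556×219/1483 = 82.1065
Contributions (O − E)²/E:
  (148 − 157.2218)²/157.2218 = 0.5409
  (88 − 79.6952)²/79.6952 = 0.8654
  (95 − 105.7181)²/105.7181 = 1.0866
  (71 − 59.3648)²/59.3648 = 2.2804
  (212 − 205.3270)²/205.3270 = 0.2169
  (112 − 104.0796)²/104.0796 = 0.6027
  (111 − 138.0647)²/138.0647 = 5.3055
  (90 − 77.5287)²/77.5287 = 2.0061
  (220 − 217.4511)²/217.4511 = 0.0299
  (94 − 110.2252)²/110.2252 = 2.3884
  (184 − 146.2171)²/146.2171 = 9.7632
  (58 − 82.1065)²/82.1065 = 7.0777
χ² = 0.5409 + 0.8654 + 1.0866 + 2.2804 + 0.2169 + 0.6027 + 5.3055 + 2.0061 + 0.0299 + 2.3884 + 9.7632 + 7.0777 = 32.164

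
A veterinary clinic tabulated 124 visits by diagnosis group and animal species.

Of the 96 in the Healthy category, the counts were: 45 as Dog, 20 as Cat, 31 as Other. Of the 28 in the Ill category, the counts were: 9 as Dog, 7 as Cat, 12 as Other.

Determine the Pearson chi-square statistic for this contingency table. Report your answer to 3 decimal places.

Row totals: 96, 28. Column totals: 54, 27, 43. Grand total N = 124.
Expected counts (row total × column total / N):
  Healthy, Dog: 96×54/124 = 41.8065
  Healthy, Cat: 96×27/124 = 20.9032
  Healthy, Other: 96×43/124 = 33.2903
  Ill, Dog: 28×54/124 = 12.1935
  Ill, Cat: 28×27/124 = 6.0968
  Ill, Other: 28×43/124 = 9.7097
Contributions (O − E)²/E:
  (45 − 41.8065)²/41.8065 = 0.2439
  (20 − 20.9032)²/20.9032 = 0.0390
  (31 − 33.2903)²/33.2903 = 0.1576
  (9 − 12.1935)²/12.1935 = 0.8364
  (7 − 6.0968)²/6.0968 = 0.1338
  (12 − 9.7097)²/9.7097 = 0.5402
χ² = 0.2439 + 0.0390 + 0.1576 + 0.8364 + 0.1338 + 0.5402 = 1.951

1.951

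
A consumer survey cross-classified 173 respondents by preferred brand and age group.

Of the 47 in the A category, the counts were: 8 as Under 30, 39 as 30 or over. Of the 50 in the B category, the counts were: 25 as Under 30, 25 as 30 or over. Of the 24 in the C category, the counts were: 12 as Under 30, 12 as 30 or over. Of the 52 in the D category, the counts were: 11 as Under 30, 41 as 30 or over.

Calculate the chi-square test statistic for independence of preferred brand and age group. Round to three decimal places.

18.552

Row totals: 47, 50, 24, 52. Column totals: 56, 117. Grand total N = 173.
Expected counts (row total × column total / N):
  A, Under 30: 47×56/173 = 15.213873
  A, 30 or over: 47×117/173 = 31.786127
  B, Under 30: 50×56/173 = 16.184971
  B, 30 or over: 50×117/173 = 33.815029
  C, Under 30: 24×56/173 = 7.768786
  C, 30 or over: 24×117/173 = 16.231214
  D, Under 30: 52×56/173 = 16.832370
  D, 30 or over: 52×117/173 = 35.167630
Contributions (O − E)²/E:
  (8 − 15.213873)²/15.213873 = 3.4206
  (39 − 31.786127)²/31.786127 = 1.6372
  (25 − 16.184971)²/16.184971 = 4.8010
  (25 − 33.815029)²/33.815029 = 2.2979
  (12 − 7.768786)²/7.768786 = 2.3045
  (12 − 16.231214)²/16.231214 = 1.1030
  (11 − 16.832370)²/16.832370 = 2.0209
  (41 − 35.167630)²/35.167630 = 0.9673
χ² = 3.4206 + 1.6372 + 4.8010 + 2.2979 + 2.3045 + 1.1030 + 2.0209 + 0.9673 = 18.552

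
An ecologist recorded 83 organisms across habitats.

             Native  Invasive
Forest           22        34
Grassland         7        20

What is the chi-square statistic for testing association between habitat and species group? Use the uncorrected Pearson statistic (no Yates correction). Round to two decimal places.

Row totals: 56, 27. Column totals: 29, 54. Grand total N = 83.
Expected counts (row total × column total / N):
  Forest, Native: 56×29/83 = 19.566
  Forest, Invasive: 56×54/83 = 36.434
  Grassland, Native: 27×29/83 = 9.434
  Grassland, Invasive: 27×54/83 = 17.566
Contributions (O − E)²/E:
  (22 − 19.566)²/19.566 = 0.3028
  (34 − 36.434)²/36.434 = 0.1626
  (7 − 9.434)²/9.434 = 0.6280
  (20 − 17.566)²/17.566 = 0.3373
χ² = 0.3028 + 0.1626 + 0.6280 + 0.3373 = 1.43

1.43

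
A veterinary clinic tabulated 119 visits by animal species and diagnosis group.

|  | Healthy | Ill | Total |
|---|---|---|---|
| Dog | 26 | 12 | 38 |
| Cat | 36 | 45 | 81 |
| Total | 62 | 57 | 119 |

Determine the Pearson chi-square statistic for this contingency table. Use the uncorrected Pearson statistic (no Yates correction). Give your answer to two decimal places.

5.96

Grand total N = 119.
Expected counts (row total × column total / N):
  Dog, Healthy: 38×62/119 = 19.798
  Dog, Ill: 38×57/119 = 18.202
  Cat, Healthy: 81×62/119 = 42.202
  Cat, Ill: 81×57/119 = 38.798
Contributions (O − E)²/E:
  (26 − 19.798)²/19.798 = 1.9429
  (12 − 18.202)²/18.202 = 2.1132
  (36 − 42.202)²/42.202 = 0.9114
  (45 − 38.798)²/38.798 = 0.9914
χ² = 1.9429 + 2.1132 + 0.9114 + 0.9914 = 5.96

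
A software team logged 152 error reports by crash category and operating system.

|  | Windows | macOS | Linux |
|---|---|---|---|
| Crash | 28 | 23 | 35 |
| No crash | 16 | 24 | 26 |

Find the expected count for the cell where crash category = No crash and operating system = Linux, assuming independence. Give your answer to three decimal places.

26.487

Row total (No crash) = 66; column total (Linux) = 61; grand total N = 152.
Expected count = (row total × column total) / N = 66 × 61 / 152 = 26.487.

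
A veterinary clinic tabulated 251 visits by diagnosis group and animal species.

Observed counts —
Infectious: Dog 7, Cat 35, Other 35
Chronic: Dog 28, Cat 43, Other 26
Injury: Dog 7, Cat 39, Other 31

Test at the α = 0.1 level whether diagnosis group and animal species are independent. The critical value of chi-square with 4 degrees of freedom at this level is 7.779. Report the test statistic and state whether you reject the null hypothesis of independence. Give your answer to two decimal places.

18.78; reject H₀

Row totals: 77, 97, 77. Column totals: 42, 117, 92. Grand total N = 251.
Expected counts (row total × column total / N):
  Infectious, Dog: 77×42/251 = 12.884
  Infectious, Cat: 77×117/251 = 35.892
  Infectious, Other: 77×92/251 = 28.223
  Chronic, Dog: 97×42/251 = 16.231
  Chronic, Cat: 97×117/251 = 45.215
  Chronic, Other: 97×92/251 = 35.554
  Injury, Dog: 77×42/251 = 12.884
  Injury, Cat: 77×117/251 = 35.892
  Injury, Other: 77×92/251 = 28.223
Contributions (O − E)²/E:
  (7 − 12.884)²/12.884 = 2.6872
  (35 − 35.892)²/35.892 = 0.0222
  (35 − 28.223)²/28.223 = 1.6273
  (28 − 16.231)²/16.231 = 8.5336
  (43 − 45.215)²/45.215 = 0.1085
  (26 − 35.554)²/35.554 = 2.5673
  (7 − 12.884)²/12.884 = 2.6872
  (39 − 35.892)²/35.892 = 0.2691
  (31 − 28.223)²/28.223 = 0.2732
χ² = 2.6872 + 0.0222 + 1.6273 + 8.5336 + 0.1085 + 2.5673 + 2.6872 + 0.2691 + 0.2732 = 18.78
df = (3−1)(3−1) = 4. Since 18.78 > 7.779, reject the null hypothesis of independence at α = 0.1.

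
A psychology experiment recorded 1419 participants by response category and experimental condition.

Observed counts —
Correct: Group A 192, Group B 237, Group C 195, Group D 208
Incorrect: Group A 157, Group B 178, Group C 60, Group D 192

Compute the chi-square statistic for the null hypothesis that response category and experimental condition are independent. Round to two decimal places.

Row totals: 832, 587. Column totals: 349, 415, 255, 400. Grand total N = 1419.
Expected counts (row total × column total / N):
  Correct, Group A: 832×349/1419 = 204.629
  Correct, Group B: 832×415/1419 = 243.326
  Correct, Group C: 832×255/1419 = 149.514
  Correct, Group D: 832×400/1419 = 234.531
  Incorrect, Group A: 587×349/1419 = 144.371
  Incorrect, Group B: 587×415/1419 = 171.674
  Incorrect, Group C: 587×255/1419 = 105.486
  Incorrect, Group D: 587×400/1419 = 165.469
Contributions (O − E)²/E:
  (192 − 204.629)²/204.629 = 0.7794
  (237 − 243.326)²/243.326 = 0.1645
  (195 − 149.514)²/149.514 = 13.8380
  (208 − 234.531)²/234.531 = 3.0013
  (157 − 144.371)²/144.371 = 1.1047
  (178 − 171.674)²/171.674 = 0.2331
  (60 − 105.486)²/105.486 = 19.6138
  (192 − 165.469)²/165.469 = 4.2539
χ² = 0.7794 + 0.1645 + 13.8380 + 3.0013 + 1.1047 + 0.2331 + 19.6138 + 4.2539 = 42.99

42.99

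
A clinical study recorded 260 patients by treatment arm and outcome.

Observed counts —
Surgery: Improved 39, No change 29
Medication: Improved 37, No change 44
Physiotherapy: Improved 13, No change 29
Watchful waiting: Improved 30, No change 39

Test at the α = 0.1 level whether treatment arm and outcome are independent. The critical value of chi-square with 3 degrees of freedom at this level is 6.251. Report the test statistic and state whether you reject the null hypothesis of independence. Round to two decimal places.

Row totals: 68, 81, 42, 69. Column totals: 119, 141. Grand total N = 260.
Expected counts (row total × column total / N):
  Surgery, Improved: 68×119/260 = 31.123
  Surgery, No change: 68×141/260 = 36.877
  Medication, Improved: 81×119/260 = 37.073
  Medication, No change: 81×141/260 = 43.927
  Physiotherapy, Improved: 42×119/260 = 19.223
  Physiotherapy, No change: 42×141/260 = 22.777
  Watchful waiting, Improved: 69×119/260 = 31.581
  Watchful waiting, No change: 69×141/260 = 37.419
Contributions (O − E)²/E:
  (39 − 31.123)²/31.123 = 1.9936
  (29 − 36.877)²/36.877 = 1.6825
  (37 − 37.073)²/37.073 = 0.0001
  (44 − 43.927)²/43.927 = 0.0001
  (13 − 19.223)²/19.223 = 2.0146
  (29 − 22.777)²/22.777 = 1.7002
  (30 − 31.581)²/31.581 = 0.0791
  (39 − 37.419)²/37.419 = 0.0668
χ² = 1.9936 + 1.6825 + 0.0001 + 0.0001 + 2.0146 + 1.7002 + 0.0791 + 0.0668 = 7.54
df = (4−1)(2−1) = 3. Since 7.54 > 6.251, reject the null hypothesis of independence at α = 0.1.

7.54; reject H₀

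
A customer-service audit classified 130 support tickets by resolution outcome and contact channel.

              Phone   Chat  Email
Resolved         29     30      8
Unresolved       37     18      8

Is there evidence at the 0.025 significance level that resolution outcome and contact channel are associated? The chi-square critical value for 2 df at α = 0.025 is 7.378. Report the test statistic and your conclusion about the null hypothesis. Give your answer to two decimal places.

3.85; fail to reject H₀

Row totals: 67, 63. Column totals: 66, 48, 16. Grand total N = 130.
Expected counts (row total × column total / N):
  Resolved, Phone: 67×66/130 = 34.015
  Resolved, Chat: 67×48/130 = 24.738
  Resolved, Email: 67×16/130 = 8.246
  Unresolved, Phone: 63×66/130 = 31.985
  Unresolved, Chat: 63×48/130 = 23.262
  Unresolved, Email: 63×16/130 = 7.754
Contributions (O − E)²/E:
  (29 − 34.015)²/34.015 = 0.7394
  (30 − 24.738)²/24.738 = 1.1193
  (8 − 8.246)²/8.246 = 0.0073
  (37 − 31.985)²/31.985 = 0.7863
  (18 − 23.262)²/23.262 = 1.1903
  (8 − 7.754)²/7.754 = 0.0078
χ² = 0.7394 + 1.1193 + 0.0073 + 0.7863 + 1.1903 + 0.0078 = 3.85
df = (2−1)(3−1) = 2. Since 3.85 < 7.378, fail to reject the null hypothesis of independence at α = 0.025.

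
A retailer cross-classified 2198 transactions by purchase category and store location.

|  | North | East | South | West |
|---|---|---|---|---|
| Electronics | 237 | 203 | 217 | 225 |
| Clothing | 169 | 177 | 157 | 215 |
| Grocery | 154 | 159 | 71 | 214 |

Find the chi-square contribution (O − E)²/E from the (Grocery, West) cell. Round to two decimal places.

7.31

Row total (Grocery) = 598; column total (West) = 654; N = 2198.
Expected count E = 598 × 654 / 2198 = 177.931.
Contribution = (O − E)²/E = (214 − 177.931)² / 177.931 = 7.31.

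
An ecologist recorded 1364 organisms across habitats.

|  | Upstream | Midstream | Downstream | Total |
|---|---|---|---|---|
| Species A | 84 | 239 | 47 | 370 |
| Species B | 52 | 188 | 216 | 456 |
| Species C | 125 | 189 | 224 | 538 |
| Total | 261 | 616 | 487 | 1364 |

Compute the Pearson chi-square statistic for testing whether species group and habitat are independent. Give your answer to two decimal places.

143.43

Grand total N = 1364.
Expected counts (row total × column total / N):
  Species A, Upstream: 370×261/1364 = 70.799
  Species A, Midstream: 370×616/1364 = 167.097
  Species A, Downstream: 370×487/1364 = 132.104
  Species B, Upstream: 456×261/1364 = 87.255
  Species B, Midstream: 456×616/1364 = 205.935
  Species B, Downstream: 456×487/1364 = 162.809
  Species C, Upstream: 538×261/1364 = 102.946
  Species C, Midstream: 538×616/1364 = 242.968
  Species C, Downstream: 538×487/1364 = 192.087
Contributions (O − E)²/E:
  (84 − 70.799)²/70.799 = 2.4614
  (239 − 167.097)²/167.097 = 30.9404
  (47 − 132.104)²/132.104 = 54.8257
  (52 − 87.255)²/87.255 = 14.2446
  (188 − 205.935)²/205.935 = 1.5620
  (216 − 162.809)²/162.809 = 17.3779
  (125 − 102.946)²/102.946 = 4.7246
  (189 − 242.968)²/242.968 = 11.9874
  (224 − 192.087)²/192.087 = 5.3020
χ² = 2.4614 + 30.9404 + 54.8257 + 14.2446 + 1.5620 + 17.3779 + 4.7246 + 11.9874 + 5.3020 = 143.43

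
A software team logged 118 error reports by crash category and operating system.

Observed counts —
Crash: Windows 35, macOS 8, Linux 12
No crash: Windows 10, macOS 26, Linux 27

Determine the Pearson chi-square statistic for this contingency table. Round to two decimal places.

28.78

Row totals: 55, 63. Column totals: 45, 34, 39. Grand total N = 118.
Expected counts (row total × column total / N):
  Crash, Windows: 55×45/118 = 20.975
  Crash, macOS: 55×34/118 = 15.847
  Crash, Linux: 55×39/118 = 18.178
  No crash, Windows: 63×45/118 = 24.025
  No crash, macOS: 63×34/118 = 18.153
  No crash, Linux: 63×39/118 = 20.822
Contributions (O − E)²/E:
  (35 − 20.975)²/20.975 = 9.3779
  (8 − 15.847)²/15.847 = 3.8856
  (12 − 18.178)²/18.178 = 2.0997
  (10 − 24.025)²/24.025 = 8.1873
  (26 − 18.153)²/18.153 = 3.3920
  (27 − 20.822)²/20.822 = 1.8330
χ² = 9.3779 + 3.8856 + 2.0997 + 8.1873 + 3.3920 + 1.8330 = 28.78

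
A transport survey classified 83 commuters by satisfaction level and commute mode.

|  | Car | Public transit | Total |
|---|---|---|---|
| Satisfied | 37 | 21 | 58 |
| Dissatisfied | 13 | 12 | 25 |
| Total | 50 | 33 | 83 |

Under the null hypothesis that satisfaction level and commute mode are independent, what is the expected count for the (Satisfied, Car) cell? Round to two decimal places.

Row total (Satisfied) = 58; column total (Car) = 50; grand total N = 83.
Expected count = (row total × column total) / N = 58 × 50 / 83 = 34.94.

34.94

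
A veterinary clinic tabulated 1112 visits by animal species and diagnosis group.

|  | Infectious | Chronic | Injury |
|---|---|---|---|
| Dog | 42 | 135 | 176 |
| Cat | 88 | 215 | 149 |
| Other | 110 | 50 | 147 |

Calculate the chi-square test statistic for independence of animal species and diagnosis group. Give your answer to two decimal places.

111.90

Row totals: 353, 452, 307. Column totals: 240, 400, 472. Grand total N = 1112.
Expected counts (row total × column total / N):
  Dog, Infectious: 353×240/1112 = 76.187
  Dog, Chronic: 353×400/1112 = 126.978
  Dog, Injury: 353×472/1112 = 149.835
  Cat, Infectious: 452×240/1112 = 97.554
  Cat, Chronic: 452×400/1112 = 162.590
  Cat, Injury: 452×472/1112 = 191.856
  Other, Infectious: 307×240/1112 = 66.259
  Other, Chronic: 307×400/1112 = 110.432
  Other, Injury: 307×472/1112 = 130.309
Contributions (O − E)²/E:
  (42 − 76.187)²/76.187 = 15.3406
  (135 − 126.978)²/126.978 = 0.5068
  (176 − 149.835)²/149.835 = 4.5691
  (88 − 97.554)²/97.554 = 0.9357
  (215 − 162.590)²/162.590 = 16.8941
  (149 − 191.856)²/191.856 = 9.5730
  (110 − 66.259)²/66.259 = 28.8757
  (50 − 110.432)²/110.432 = 33.0704
  (147 − 130.309)²/130.309 = 2.1379
χ² = 15.3406 + 0.5068 + 4.5691 + 0.9357 + 16.8941 + 9.5730 + 28.8757 + 33.0704 + 2.1379 = 111.90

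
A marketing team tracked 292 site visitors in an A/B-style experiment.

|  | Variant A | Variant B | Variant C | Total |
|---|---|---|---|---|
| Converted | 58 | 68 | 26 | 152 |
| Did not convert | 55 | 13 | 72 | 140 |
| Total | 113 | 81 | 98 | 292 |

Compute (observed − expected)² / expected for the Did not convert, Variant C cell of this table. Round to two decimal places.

Row total (Did not convert) = 140; column total (Variant C) = 98; N = 292.
Expected count E = 140 × 98 / 292 = 46.986.
Contribution = (O − E)²/E = (72 − 46.986)² / 46.986 = 13.32.

13.32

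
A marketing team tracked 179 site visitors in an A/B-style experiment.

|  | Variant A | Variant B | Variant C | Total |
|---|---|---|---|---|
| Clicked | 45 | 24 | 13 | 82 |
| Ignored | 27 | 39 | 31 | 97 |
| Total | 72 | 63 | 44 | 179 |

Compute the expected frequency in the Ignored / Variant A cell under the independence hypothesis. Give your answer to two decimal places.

39.02

Row total (Ignored) = 97; column total (Variant A) = 72; grand total N = 179.
Expected count = (row total × column total) / N = 97 × 72 / 179 = 39.02.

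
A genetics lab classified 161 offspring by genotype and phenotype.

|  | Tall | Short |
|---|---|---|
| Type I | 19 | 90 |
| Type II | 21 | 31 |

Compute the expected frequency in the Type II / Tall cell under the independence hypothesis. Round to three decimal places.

12.919

Row total (Type II) = 52; column total (Tall) = 40; grand total N = 161.
Expected count = (row total × column total) / N = 52 × 40 / 161 = 12.919.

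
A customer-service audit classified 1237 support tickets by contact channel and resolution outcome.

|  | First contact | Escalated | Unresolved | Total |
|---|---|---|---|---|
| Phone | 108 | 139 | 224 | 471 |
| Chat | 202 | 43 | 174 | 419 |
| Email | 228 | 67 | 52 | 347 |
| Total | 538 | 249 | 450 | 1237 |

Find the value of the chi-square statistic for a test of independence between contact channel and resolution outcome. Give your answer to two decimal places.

191.17

Grand total N = 1237.
Expected counts (row total × column total / N):
  Phone, First contact: 471×538/1237 = 204.849
  Phone, Escalated: 471×249/1237 = 94.809
  Phone, Unresolved: 471×450/1237 = 171.342
  Chat, First contact: 419×538/1237 = 182.233
  Chat, Escalated: 419×249/1237 = 84.342
  Chat, Unresolved: 419×450/1237 = 152.425
  Email, First contact: 347×538/1237 = 150.918
  Email, Escalated: 347×249/1237 = 69.849
  Email, Unresolved: 347×450/1237 = 126.233
Contributions (O − E)²/E:
  (108 − 204.849)²/204.849 = 45.7885
  (139 − 94.809)²/94.809 = 20.5977
  (224 − 171.342)²/171.342 = 16.1832
  (202 − 182.233)²/182.233 = 2.1441
  (43 − 84.342)²/84.342 = 20.2646
  (174 − 152.425)²/152.425 = 3.0538
  (228 − 150.918)²/150.918 = 39.3700
  (67 − 69.849)²/69.849 = 0.1162
  (52 − 126.233)²/126.233 = 43.6537
χ² = 45.7885 + 20.5977 + 16.1832 + 2.1441 + 20.2646 + 3.0538 + 39.3700 + 0.1162 + 43.6537 = 191.17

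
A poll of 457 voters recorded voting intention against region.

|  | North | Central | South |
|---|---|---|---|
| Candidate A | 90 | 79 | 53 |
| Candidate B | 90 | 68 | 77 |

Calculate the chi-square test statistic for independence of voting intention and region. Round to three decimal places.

Row totals: 222, 235. Column totals: 180, 147, 130. Grand total N = 457.
Expected counts (row total × column total / N):
  Candidate A, North: 222×180/457 = 87.4398
  Candidate A, Central: 222×147/457 = 71.4092
  Candidate A, South: 222×130/457 = 63.1510
  Candidate B, North: 235×180/457 = 92.5602
  Candidate B, Central: 235×147/457 = 75.5908
  Candidate B, South: 235×130/457 = 66.8490
Contributions (O − E)²/E:
  (90 − 87.4398)²/87.4398 = 0.0750
  (79 − 71.4092)²/71.4092 = 0.8069
  (53 − 63.1510)²/63.1510 = 1.6317
  (90 − 92.5602)²/92.5602 = 0.0708
  (68 − 75.5908)²/75.5908 = 0.7623
  (77 − 66.8490)²/66.8490 = 1.5414
χ² = 0.0750 + 0.8069 + 1.6317 + 0.0708 + 0.7623 + 1.5414 = 4.888

4.888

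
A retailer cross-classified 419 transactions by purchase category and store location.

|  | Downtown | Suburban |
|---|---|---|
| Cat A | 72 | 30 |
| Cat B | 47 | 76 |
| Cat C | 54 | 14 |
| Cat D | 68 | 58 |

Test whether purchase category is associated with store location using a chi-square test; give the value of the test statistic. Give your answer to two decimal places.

39.88

Row totals: 102, 123, 68, 126. Column totals: 241, 178. Grand total N = 419.
Expected counts (row total × column total / N):
  Cat A, Downtown: 102×241/419 = 58.668
  Cat A, Suburban: 102×178/419 = 43.332
  Cat B, Downtown: 123×241/419 = 70.747
  Cat B, Suburban: 123×178/419 = 52.253
  Cat C, Downtown: 68×241/419 = 39.112
  Cat C, Suburban: 68×178/419 = 28.888
  Cat D, Downtown: 126×241/419 = 72.473
  Cat D, Suburban: 126×178/419 = 53.527
Contributions (O − E)²/E:
  (72 − 58.668)²/58.668 = 3.0296
  (30 − 43.332)²/43.332 = 4.1019
  (47 − 70.747)²/70.747 = 7.9709
  (76 − 52.253)²/52.253 = 10.7921
  (54 − 39.112)²/39.112 = 5.6671
  (14 − 28.888)²/28.888 = 7.6728
  (68 − 72.473)²/72.473 = 0.2761
  (58 − 53.527)²/53.527 = 0.3738
χ² = 3.0296 + 4.1019 + 7.9709 + 10.7921 + 5.6671 + 7.6728 + 0.2761 + 0.3738 = 39.88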